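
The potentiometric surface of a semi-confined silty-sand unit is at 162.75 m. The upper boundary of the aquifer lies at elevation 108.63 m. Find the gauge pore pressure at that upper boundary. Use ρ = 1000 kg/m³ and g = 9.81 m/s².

Pressure head at the aquifer top: ψ = h − z = 162.75 − 108.63 = 54.12 m.
P = ρgψ = 1000 × 9.81 × 54.12 = 530917 Pa ≈ 531 kPa.

P ≈ 531 kPa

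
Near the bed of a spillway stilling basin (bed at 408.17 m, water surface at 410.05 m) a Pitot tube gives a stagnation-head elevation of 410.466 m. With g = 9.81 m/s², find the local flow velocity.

v ≈ 2.86 m/s

Near the bed, under hydrostatic conditions, the piezometric head (z + ψ) equals the free-surface elevation, 410.05 m.
Velocity head = total − piezometric = 410.466 − 410.05 = 0.416 m.
v = √(2g·h_v) = √(2 × 9.81 × 0.416) = 2.86 m/s.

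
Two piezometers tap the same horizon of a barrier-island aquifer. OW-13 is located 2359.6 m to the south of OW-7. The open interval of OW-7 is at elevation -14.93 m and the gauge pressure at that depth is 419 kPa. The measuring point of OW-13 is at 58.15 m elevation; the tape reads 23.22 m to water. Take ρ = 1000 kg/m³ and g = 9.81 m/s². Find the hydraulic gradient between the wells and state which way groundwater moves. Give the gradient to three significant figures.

i ≈ 0.00303; groundwater flows toward the north

Pressure head at OW-7: ψ = P/(ρg) = 419×1000 / (1000 × 9.81) = 42.71 m.
Total head at OW-7: h = z + ψ = -14.93 + 42.71 = 27.78 m.
Total head at OW-13: h = 58.15 − 23.22 = 34.93 m.
Head difference: h(OW-7) − h(OW-13) = 27.78 − 34.93 = -7.15 m.
Hydraulic gradient: i = |Δh| / L = 7.15 / 2359.6 = 0.00303.
Flow is from higher to lower head: from OW-13 toward OW-7, i.e. toward the north.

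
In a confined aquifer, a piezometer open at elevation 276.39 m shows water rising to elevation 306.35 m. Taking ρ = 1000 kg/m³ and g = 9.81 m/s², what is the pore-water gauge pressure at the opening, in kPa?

Pressure head ψ = h − z = 306.35 − 276.39 = 29.96 m.
P = ρgψ = 1000 × 9.81 × 29.96 = 293908 Pa ≈ 294 kPa.

P ≈ 294 kPa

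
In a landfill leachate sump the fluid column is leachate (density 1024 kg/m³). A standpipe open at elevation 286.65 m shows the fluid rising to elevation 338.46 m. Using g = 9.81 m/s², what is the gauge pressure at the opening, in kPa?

P ≈ 520 kPa

Pressure head ψ = h − z = 338.46 − 286.65 = 51.81 m.
P = ρgψ = 1024 × 9.81 × 51.81 = 520454 Pa ≈ 520 kPa.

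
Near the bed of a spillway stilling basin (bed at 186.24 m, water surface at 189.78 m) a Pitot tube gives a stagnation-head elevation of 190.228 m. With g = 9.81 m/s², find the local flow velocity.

v ≈ 2.96 m/s

Near the bed, under hydrostatic conditions, the piezometric head (z + ψ) equals the free-surface elevation, 189.78 m.
Velocity head = total − piezometric = 190.228 − 189.78 = 0.448 m.
v = √(2g·h_v) = √(2 × 9.81 × 0.448) = 2.96 m/s.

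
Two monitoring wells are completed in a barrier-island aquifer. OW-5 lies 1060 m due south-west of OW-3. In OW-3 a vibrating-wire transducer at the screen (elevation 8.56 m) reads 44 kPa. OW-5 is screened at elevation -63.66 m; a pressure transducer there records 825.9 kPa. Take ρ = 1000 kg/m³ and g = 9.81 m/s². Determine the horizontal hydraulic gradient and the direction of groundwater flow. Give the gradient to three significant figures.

i ≈ 0.00706; groundwater flows toward the north-east

Pressure head at OW-3: ψ = P/(ρg) = 44×1000 / (1000 × 9.81) = 4.49 m.
Total head at OW-3: h = z + ψ = 8.56 + 4.49 = 13.05 m.
Pressure head at OW-5: ψ = P/(ρg) = 825.9×1000 / (1000 × 9.81) = 84.19 m.
Total head at OW-5: h = z + ψ = -63.66 + 84.19 = 20.53 m.
Head difference: h(OW-3) − h(OW-5) = 13.05 − 20.53 = -7.48 m.
Hydraulic gradient: i = |Δh| / L = 7.48 / 1060 = 0.00706.
Flow is from higher to lower head: from OW-5 toward OW-3, i.e. toward the north-east.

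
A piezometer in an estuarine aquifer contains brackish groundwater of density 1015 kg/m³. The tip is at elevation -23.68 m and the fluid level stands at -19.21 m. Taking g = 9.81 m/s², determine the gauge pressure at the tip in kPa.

P ≈ 44.5 kPa

Pressure head ψ = h − z = -19.21 − (-23.68) = 4.47 m.
P = ρgψ = 1015 × 9.81 × 4.47 = 44508 Pa ≈ 44.5 kPa.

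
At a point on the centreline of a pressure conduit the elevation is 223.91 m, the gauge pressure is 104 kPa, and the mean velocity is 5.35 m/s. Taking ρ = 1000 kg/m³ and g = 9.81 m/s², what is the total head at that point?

h ≈ 235.97 m

Pressure head ψ = P/(ρg) = 104×1000 / (1000 × 9.81) = 10.60 m.
Velocity head = v²/(2g) = 5.35² / (2 × 9.81) = 1.459 m.
h = z + ψ + v²/(2g) = 223.91 + 10.60 + 1.459 = 235.97 m.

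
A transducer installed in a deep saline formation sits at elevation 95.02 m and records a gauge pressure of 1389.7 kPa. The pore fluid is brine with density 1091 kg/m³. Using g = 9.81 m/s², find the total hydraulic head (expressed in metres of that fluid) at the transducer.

ψ = P/(ρg) = 1389.7×1000 / (1091 × 9.81) = 129.85 m.
h = z + ψ = 95.02 + 129.85 = 224.87 m.

h ≈ 224.87 m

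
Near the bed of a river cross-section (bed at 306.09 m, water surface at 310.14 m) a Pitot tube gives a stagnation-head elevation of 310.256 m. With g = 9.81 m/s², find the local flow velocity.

Near the bed, under hydrostatic conditions, the piezometric head (z + ψ) equals the free-surface elevation, 310.14 m.
Velocity head = total − piezometric = 310.256 − 310.14 = 0.116 m.
v = √(2g·h_v) = √(2 × 9.81 × 0.116) = 1.51 m/s.

v ≈ 1.51 m/s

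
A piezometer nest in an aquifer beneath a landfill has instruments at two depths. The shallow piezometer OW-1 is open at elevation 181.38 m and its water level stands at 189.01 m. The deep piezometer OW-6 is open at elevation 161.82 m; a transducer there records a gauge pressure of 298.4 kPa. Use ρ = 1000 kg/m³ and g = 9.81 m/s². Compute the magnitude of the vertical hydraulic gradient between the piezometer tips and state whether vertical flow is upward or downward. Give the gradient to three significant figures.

Total head at OW-1: h = 189.01 m (water level in the standpipe).
Pressure head at OW-6: ψ = P/(ρg) = 298.4×1000 / (1000 × 9.81) = 30.42 m.
Total head at OW-6: h = z + ψ = 161.82 + 30.42 = 192.24 m.
Δh = h(OW-1) − h(OW-6) = 189.01 − 192.24 = -3.23 m.
Vertical separation Δz = 181.38 − 161.82 = 19.56 m.
|i_v| = |Δh| / Δz = 3.23 / 19.56 = 0.165.
Head is higher in the deep piezometer, so vertical flow is upward (discharge condition).

|i_v| ≈ 0.165; vertical flow is upward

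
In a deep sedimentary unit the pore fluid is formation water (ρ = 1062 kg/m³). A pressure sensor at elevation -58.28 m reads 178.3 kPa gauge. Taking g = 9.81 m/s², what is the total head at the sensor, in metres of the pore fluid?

h ≈ -41.17 m

ψ = P/(ρg) = 178.3×1000 / (1062 × 9.81) = 17.11 m.
h = z + ψ = -58.28 + 17.11 = -41.17 m.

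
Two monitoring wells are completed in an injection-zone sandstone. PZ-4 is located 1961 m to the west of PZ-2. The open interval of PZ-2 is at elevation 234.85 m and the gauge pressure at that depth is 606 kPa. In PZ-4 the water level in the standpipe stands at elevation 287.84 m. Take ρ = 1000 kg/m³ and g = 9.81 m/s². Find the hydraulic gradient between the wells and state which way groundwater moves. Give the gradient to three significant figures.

Pressure head at PZ-2: ψ = P/(ρg) = 606×1000 / (1000 × 9.81) = 61.77 m.
Total head at PZ-2: h = z + ψ = 234.85 + 61.77 = 296.62 m.
Total head at PZ-4: h = 287.84 m (water level in the piezometer is the total head).
Head difference: h(PZ-2) − h(PZ-4) = 296.62 − 287.84 = 8.78 m.
Hydraulic gradient: i = |Δh| / L = 8.78 / 1961 = 0.00448.
Flow is from higher to lower head: from PZ-2 toward PZ-4, i.e. toward the west.

i ≈ 0.00448; groundwater flows toward the west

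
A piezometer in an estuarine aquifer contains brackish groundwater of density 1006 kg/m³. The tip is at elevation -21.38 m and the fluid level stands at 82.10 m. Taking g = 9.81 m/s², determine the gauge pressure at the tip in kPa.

Pressure head ψ = h − z = 82.10 − (-21.38) = 103.48 m.
P = ρgψ = 1006 × 9.81 × 103.48 = 1021230 Pa ≈ 1020 kPa.

P ≈ 1020 kPa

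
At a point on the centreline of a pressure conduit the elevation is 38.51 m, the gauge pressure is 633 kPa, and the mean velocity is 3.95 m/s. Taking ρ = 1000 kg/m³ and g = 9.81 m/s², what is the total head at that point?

h ≈ 103.83 m

Pressure head ψ = P/(ρg) = 633×1000 / (1000 × 9.81) = 64.53 m.
Velocity head = v²/(2g) = 3.95² / (2 × 9.81) = 0.795 m.
h = z + ψ + v²/(2g) = 38.51 + 64.53 + 0.795 = 103.83 m.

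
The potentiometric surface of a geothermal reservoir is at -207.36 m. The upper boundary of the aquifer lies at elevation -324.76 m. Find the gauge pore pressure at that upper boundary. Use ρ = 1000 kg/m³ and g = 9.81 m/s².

P ≈ 1150 kPa

Pressure head at the aquifer top: ψ = h − z = -207.36 − (-324.76) = 117.40 m.
P = ρgψ = 1000 × 9.81 × 117.40 = 1151694 Pa ≈ 1150 kPa.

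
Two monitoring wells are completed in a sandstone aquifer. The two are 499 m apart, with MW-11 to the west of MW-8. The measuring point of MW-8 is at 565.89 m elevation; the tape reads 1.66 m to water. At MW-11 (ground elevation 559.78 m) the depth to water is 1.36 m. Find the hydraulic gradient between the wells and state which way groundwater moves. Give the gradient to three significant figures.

i ≈ 0.0116; groundwater flows toward the west

Total head at MW-8: h = 565.89 − 1.66 = 564.23 m.
Total head at MW-11: h = 559.78 − 1.36 = 558.42 m.
Head difference: h(MW-8) − h(MW-11) = 564.23 − 558.42 = 5.81 m.
Hydraulic gradient: i = |Δh| / L = 5.81 / 499 = 0.0116.
Flow is from higher to lower head: from MW-8 toward MW-11, i.e. toward the west.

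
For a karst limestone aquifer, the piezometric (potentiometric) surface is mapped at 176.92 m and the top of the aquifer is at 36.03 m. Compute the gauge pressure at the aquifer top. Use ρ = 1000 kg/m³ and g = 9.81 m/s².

P ≈ 1380 kPa

Pressure head at the aquifer top: ψ = h − z = 176.92 − 36.03 = 140.89 m.
P = ρgψ = 1000 × 9.81 × 140.89 = 1382131 Pa ≈ 1380 kPa.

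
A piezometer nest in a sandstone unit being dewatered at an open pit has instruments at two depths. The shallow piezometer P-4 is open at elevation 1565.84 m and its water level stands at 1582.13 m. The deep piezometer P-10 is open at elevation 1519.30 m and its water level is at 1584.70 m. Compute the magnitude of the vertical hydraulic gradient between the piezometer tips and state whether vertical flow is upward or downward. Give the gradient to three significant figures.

Total head at P-4: h = 1582.13 m (water level in the standpipe).
Total head at P-10: h = 1584.70 m.
Δh = h(P-4) − h(P-10) = 1582.13 − 1584.70 = -2.57 m.
Vertical separation Δz = 1565.84 − 1519.30 = 46.54 m.
|i_v| = |Δh| / Δz = 2.57 / 46.54 = 0.0552.
Head is higher in the deep piezometer, so vertical flow is upward (discharge condition).

|i_v| ≈ 0.0552; vertical flow is upward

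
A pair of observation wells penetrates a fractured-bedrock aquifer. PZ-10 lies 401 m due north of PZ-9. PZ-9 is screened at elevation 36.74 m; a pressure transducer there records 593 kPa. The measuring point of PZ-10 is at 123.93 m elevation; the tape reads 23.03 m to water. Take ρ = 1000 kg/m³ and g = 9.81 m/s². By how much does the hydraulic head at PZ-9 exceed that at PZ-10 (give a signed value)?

Δh ≈ -3.71 m

Pressure head at PZ-9: ψ = P/(ρg) = 593×1000 / (1000 × 9.81) = 60.45 m.
Total head at PZ-9: h = z + ψ = 36.74 + 60.45 = 97.19 m.
Total head at PZ-10: h = 123.93 − 23.03 = 100.90 m.
Head difference: h(PZ-9) − h(PZ-10) = 97.19 − 100.90 = -3.71 m.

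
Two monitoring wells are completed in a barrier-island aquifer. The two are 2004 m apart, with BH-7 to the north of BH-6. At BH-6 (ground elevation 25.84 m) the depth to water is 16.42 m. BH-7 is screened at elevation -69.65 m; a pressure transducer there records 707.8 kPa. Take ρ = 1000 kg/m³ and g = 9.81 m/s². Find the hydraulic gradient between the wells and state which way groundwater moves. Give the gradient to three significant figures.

Total head at BH-6: h = 25.84 − 16.42 = 9.42 m.
Pressure head at BH-7: ψ = P/(ρg) = 707.8×1000 / (1000 × 9.81) = 72.15 m.
Total head at BH-7: h = z + ψ = -69.65 + 72.15 = 2.50 m.
Head difference: h(BH-6) − h(BH-7) = 9.42 − 2.50 = 6.92 m.
Hydraulic gradient: i = |Δh| / L = 6.92 / 2004 = 0.00345.
Flow is from higher to lower head: from BH-6 toward BH-7, i.e. toward the north.

i ≈ 0.00345; groundwater flows toward the north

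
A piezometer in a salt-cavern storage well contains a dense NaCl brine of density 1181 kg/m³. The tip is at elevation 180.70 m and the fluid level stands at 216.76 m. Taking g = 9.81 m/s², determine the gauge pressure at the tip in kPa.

Pressure head ψ = h − z = 216.76 − 180.70 = 36.06 m.
P = ρgψ = 1181 × 9.81 × 36.06 = 417777 Pa ≈ 418 kPa.

P ≈ 418 kPa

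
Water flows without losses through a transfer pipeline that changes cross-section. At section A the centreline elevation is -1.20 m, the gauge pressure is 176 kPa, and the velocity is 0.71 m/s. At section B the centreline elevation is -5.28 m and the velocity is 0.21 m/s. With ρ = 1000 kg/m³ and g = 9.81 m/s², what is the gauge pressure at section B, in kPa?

P₂ ≈ 216 kPa

Pressure head at A: ψ₁ = P₁/(ρg) = 176×1000 / (1000 × 9.81) = 17.94 m.
Velocity heads: v₁²/2g = 0.71²/19.62 = 0.026 m; v₂²/2g = 0.21²/19.62 = 0.002 m.
Total head H = z₁ + ψ₁ + v₁²/2g = -1.20 + 17.94 + 0.026 = 16.77 m.
ψ₂ = H − z₂ − v₂²/2g = 16.77 − (-5.28) − 0.002 = 22.05 m.
P₂ = ρgψ₂ = 1000 × 9.81 × 22.05 ≈ 216 kPa.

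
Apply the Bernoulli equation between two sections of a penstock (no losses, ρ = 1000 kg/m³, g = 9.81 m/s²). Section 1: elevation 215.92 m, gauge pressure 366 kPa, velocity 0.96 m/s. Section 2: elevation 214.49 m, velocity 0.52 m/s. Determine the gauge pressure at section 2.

Pressure head at 1: ψ₁ = P₁/(ρg) = 366×1000 / (1000 × 9.81) = 37.31 m.
Velocity heads: v₁²/2g = 0.96²/19.62 = 0.047 m; v₂²/2g = 0.52²/19.62 = 0.014 m.
Total head H = z₁ + ψ₁ + v₁²/2g = 215.92 + 37.31 + 0.047 = 253.28 m.
ψ₂ = H − z₂ − v₂²/2g = 253.28 − 214.49 − 0.014 = 38.78 m.
P₂ = ρgψ₂ = 1000 × 9.81 × 38.78 ≈ 380 kPa.

P₂ ≈ 380 kPa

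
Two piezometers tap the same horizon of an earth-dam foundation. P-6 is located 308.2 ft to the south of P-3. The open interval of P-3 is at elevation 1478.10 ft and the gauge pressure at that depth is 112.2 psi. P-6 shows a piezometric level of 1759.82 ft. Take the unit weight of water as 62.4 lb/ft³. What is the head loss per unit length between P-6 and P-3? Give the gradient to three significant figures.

i ≈ 0.0740 ft/ft

Pressure head at P-3: ψ = 144·P/γ = 144 × 112.2 / 62.4 = 258.92 ft.
Total head at P-3: h = z + ψ = 1478.10 + 258.92 = 1737.02 ft.
Total head at P-6: h = 1759.82 ft (water level in the piezometer is the total head).
Head difference: h(P-3) − h(P-6) = 1737.02 − 1759.82 = -22.80 ft.
Hydraulic gradient: i = |Δh| / L = 22.80 / 308.2 = 0.0740.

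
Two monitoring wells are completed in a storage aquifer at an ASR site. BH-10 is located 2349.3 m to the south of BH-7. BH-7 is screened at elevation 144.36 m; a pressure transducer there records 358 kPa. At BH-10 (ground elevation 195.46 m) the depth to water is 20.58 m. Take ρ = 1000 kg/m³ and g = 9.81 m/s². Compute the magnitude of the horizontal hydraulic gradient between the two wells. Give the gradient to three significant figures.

Pressure head at BH-7: ψ = P/(ρg) = 358×1000 / (1000 × 9.81) = 36.49 m.
Total head at BH-7: h = z + ψ = 144.36 + 36.49 = 180.85 m.
Total head at BH-10: h = 195.46 − 20.58 = 174.88 m.
Head difference: h(BH-7) − h(BH-10) = 180.85 − 174.88 = 5.97 m.
Hydraulic gradient: i = |Δh| / L = 5.97 / 2349.3 = 0.00254.

i ≈ 0.00254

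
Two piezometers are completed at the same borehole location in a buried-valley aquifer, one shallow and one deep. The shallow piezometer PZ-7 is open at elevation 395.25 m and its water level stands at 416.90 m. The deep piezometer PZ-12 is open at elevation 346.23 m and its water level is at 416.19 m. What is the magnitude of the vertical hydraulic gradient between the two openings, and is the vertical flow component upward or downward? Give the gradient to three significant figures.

Total head at PZ-7: h = 416.90 m (water level in the standpipe).
Total head at PZ-12: h = 416.19 m.
Δh = h(PZ-7) − h(PZ-12) = 416.90 − 416.19 = 0.71 m.
Vertical separation Δz = 395.25 − 346.23 = 49.02 m.
|i_v| = |Δh| / Δz = 0.71 / 49.02 = 0.0145.
Head is higher in the shallow piezometer, so vertical flow is downward (recharge condition).

|i_v| ≈ 0.0145; vertical flow is downward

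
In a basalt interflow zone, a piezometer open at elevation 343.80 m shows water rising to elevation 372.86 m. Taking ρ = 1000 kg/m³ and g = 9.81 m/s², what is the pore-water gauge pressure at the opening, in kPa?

Pressure head ψ = h − z = 372.86 − 343.80 = 29.06 m.
P = ρgψ = 1000 × 9.81 × 29.06 = 285079 Pa ≈ 285 kPa.

P ≈ 285 kPa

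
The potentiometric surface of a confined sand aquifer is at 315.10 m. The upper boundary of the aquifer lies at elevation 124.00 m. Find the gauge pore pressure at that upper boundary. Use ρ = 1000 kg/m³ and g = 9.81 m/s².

P ≈ 1870 kPa

Pressure head at the aquifer top: ψ = h − z = 315.10 − 124.00 = 191.10 m.
P = ρgψ = 1000 × 9.81 × 191.10 = 1874691 Pa ≈ 1870 kPa.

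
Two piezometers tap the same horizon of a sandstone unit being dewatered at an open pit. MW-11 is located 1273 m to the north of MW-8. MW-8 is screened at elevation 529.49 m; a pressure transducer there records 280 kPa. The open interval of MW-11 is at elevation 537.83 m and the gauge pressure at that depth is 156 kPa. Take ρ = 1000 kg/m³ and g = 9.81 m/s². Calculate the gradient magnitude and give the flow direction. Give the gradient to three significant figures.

Pressure head at MW-8: ψ = P/(ρg) = 280×1000 / (1000 × 9.81) = 28.54 m.
Total head at MW-8: h = z + ψ = 529.49 + 28.54 = 558.03 m.
Pressure head at MW-11: ψ = P/(ρg) = 156×1000 / (1000 × 9.81) = 15.90 m.
Total head at MW-11: h = z + ψ = 537.83 + 15.90 = 553.73 m.
Head difference: h(MW-8) − h(MW-11) = 558.03 − 553.73 = 4.30 m.
Hydraulic gradient: i = |Δh| / L = 4.30 / 1273 = 0.00338.
Flow is from higher to lower head: from MW-8 toward MW-11, i.e. toward the north.

i ≈ 0.00338; groundwater flows toward the north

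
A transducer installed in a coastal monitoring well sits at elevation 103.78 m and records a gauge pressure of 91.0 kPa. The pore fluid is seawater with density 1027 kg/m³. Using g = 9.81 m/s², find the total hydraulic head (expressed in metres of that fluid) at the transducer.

ψ = P/(ρg) = 91.0×1000 / (1027 × 9.81) = 9.03 m.
h = z + ψ = 103.78 + 9.03 = 112.81 m.

h ≈ 112.81 m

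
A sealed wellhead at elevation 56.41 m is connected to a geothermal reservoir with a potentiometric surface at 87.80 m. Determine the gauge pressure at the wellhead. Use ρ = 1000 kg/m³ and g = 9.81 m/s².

Head above the cap: Δh = 87.80 − 56.41 = 31.39 m.
P = ρgΔh = 1000 × 9.81 × 31.39 = 307936 Pa ≈ 308 kPa.

P ≈ 308 kPa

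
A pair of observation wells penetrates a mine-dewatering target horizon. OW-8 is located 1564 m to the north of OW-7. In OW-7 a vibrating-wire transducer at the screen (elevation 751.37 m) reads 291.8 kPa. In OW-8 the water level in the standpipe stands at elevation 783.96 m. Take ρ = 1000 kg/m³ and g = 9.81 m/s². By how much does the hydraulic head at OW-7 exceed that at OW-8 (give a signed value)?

Δh ≈ -2.84 m

Pressure head at OW-7: ψ = P/(ρg) = 291.8×1000 / (1000 × 9.81) = 29.75 m.
Total head at OW-7: h = z + ψ = 751.37 + 29.75 = 781.12 m.
Total head at OW-8: h = 783.96 m (water level in the piezometer is the total head).
Head difference: h(OW-7) − h(OW-8) = 781.12 − 783.96 = -2.84 m.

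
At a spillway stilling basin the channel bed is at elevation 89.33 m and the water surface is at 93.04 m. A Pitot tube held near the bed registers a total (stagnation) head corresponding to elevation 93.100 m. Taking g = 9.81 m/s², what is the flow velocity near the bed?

v ≈ 1.08 m/s

Near the bed, under hydrostatic conditions, the piezometric head (z + ψ) equals the free-surface elevation, 93.04 m.
Velocity head = total − piezometric = 93.100 − 93.04 = 0.060 m.
v = √(2g·h_v) = √(2 × 9.81 × 0.060) = 1.08 m/s.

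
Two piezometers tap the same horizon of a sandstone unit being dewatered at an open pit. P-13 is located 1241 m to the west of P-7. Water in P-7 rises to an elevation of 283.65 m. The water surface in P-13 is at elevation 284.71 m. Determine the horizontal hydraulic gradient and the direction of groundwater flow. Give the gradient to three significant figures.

Total head at P-7: h = 283.65 m (water level in the piezometer is the total head).
Total head at P-13: h = 284.71 m (water level in the piezometer is the total head).
Head difference: h(P-7) − h(P-13) = 283.65 − 284.71 = -1.06 m.
Hydraulic gradient: i = |Δh| / L = 1.06 / 1241 = 0.000854.
Flow is from higher to lower head: from P-13 toward P-7, i.e. toward the east.

i ≈ 0.000854; groundwater flows toward the east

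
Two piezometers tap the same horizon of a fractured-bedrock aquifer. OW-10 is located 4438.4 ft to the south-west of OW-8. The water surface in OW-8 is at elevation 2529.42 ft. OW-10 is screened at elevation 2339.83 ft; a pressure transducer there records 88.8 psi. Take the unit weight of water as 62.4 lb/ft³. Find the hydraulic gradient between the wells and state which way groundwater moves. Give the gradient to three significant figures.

Total head at OW-8: h = 2529.42 ft (water level in the piezometer is the total head).
Pressure head at OW-10: ψ = 144·P/γ = 144 × 88.8 / 62.4 = 204.92 ft.
Total head at OW-10: h = z + ψ = 2339.83 + 204.92 = 2544.75 ft.
Head difference: h(OW-8) − h(OW-10) = 2529.42 − 2544.75 = -15.33 ft.
Hydraulic gradient: i = |Δh| / L = 15.33 / 4438.4 = 0.00345.
Flow is from higher to lower head: from OW-10 toward OW-8, i.e. toward the north-east.

i ≈ 0.00345; groundwater flows toward the north-east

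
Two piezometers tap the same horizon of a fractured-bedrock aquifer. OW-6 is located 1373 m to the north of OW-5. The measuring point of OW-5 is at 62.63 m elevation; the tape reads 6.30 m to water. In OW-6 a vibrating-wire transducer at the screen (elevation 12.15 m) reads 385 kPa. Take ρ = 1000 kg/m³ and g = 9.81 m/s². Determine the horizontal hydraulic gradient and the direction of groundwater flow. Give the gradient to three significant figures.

i ≈ 0.00359; groundwater flows toward the north

Total head at OW-5: h = 62.63 − 6.30 = 56.33 m.
Pressure head at OW-6: ψ = P/(ρg) = 385×1000 / (1000 × 9.81) = 39.25 m.
Total head at OW-6: h = z + ψ = 12.15 + 39.25 = 51.40 m.
Head difference: h(OW-5) − h(OW-6) = 56.33 − 51.40 = 4.93 m.
Hydraulic gradient: i = |Δh| / L = 4.93 / 1373 = 0.00359.
Flow is from higher to lower head: from OW-5 toward OW-6, i.e. toward the north.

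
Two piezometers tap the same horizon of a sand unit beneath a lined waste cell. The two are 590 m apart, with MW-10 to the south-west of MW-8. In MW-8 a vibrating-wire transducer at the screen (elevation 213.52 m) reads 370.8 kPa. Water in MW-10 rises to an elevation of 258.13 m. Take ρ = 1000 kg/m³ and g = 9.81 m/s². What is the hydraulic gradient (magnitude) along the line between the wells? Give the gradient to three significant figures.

Pressure head at MW-8: ψ = P/(ρg) = 370.8×1000 / (1000 × 9.81) = 37.80 m.
Total head at MW-8: h = z + ψ = 213.52 + 37.80 = 251.32 m.
Total head at MW-10: h = 258.13 m (water level in the piezometer is the total head).
Head difference: h(MW-8) − h(MW-10) = 251.32 − 258.13 = -6.81 m.
Hydraulic gradient: i = |Δh| / L = 6.81 / 590 = 0.0115.

i ≈ 0.0115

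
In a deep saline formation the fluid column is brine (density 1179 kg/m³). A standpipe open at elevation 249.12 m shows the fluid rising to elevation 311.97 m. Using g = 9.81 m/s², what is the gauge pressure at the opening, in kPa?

Pressure head ψ = h − z = 311.97 − 249.12 = 62.85 m.
P = ρgψ = 1179 × 9.81 × 62.85 = 726922 Pa ≈ 727 kPa.

P ≈ 727 kPa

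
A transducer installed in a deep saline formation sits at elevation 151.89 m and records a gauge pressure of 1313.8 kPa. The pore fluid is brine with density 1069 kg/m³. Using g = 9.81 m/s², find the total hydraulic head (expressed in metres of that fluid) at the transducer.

h ≈ 277.17 m

ψ = P/(ρg) = 1313.8×1000 / (1069 × 9.81) = 125.28 m.
h = z + ψ = 151.89 + 125.28 = 277.17 m.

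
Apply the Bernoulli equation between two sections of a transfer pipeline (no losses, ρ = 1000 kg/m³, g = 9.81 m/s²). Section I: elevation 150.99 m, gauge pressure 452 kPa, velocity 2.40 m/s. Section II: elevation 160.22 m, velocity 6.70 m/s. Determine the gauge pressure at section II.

Pressure head at I: ψ₁ = P₁/(ρg) = 452×1000 / (1000 × 9.81) = 46.08 m.
Velocity heads: v₁²/2g = 2.40²/19.62 = 0.294 m; v₂²/2g = 6.70²/19.62 = 2.288 m.
Total head H = z₁ + ψ₁ + v₁²/2g = 150.99 + 46.08 + 0.294 = 197.36 m.
ψ₂ = H − z₂ − v₂²/2g = 197.36 − 160.22 − 2.288 = 34.85 m.
P₂ = ρgψ₂ = 1000 × 9.81 × 34.85 ≈ 342 kPa.

P₂ ≈ 342 kPa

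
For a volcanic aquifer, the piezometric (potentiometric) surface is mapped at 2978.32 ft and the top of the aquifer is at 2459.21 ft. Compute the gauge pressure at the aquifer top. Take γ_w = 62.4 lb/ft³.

Pressure head at the aquifer top: ψ = h − z = 2978.32 − 2459.21 = 519.11 ft.
P = γψ/144 = 62.4 × 519.11 / 144 = 225 psi.

P ≈ 225 psi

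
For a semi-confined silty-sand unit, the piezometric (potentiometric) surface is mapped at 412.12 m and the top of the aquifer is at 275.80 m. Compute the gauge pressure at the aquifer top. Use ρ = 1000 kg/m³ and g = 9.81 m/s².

P ≈ 1340 kPa

Pressure head at the aquifer top: ψ = h − z = 412.12 − 275.80 = 136.32 m.
P = ρgψ = 1000 × 9.81 × 136.32 = 1337299 Pa ≈ 1340 kPa.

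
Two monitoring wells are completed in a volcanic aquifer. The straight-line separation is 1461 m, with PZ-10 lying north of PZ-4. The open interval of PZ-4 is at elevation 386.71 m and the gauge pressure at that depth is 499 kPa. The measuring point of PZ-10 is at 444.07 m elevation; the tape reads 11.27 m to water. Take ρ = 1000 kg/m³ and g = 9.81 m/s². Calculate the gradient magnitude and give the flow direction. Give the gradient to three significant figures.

i ≈ 0.00327; groundwater flows toward the north

Pressure head at PZ-4: ψ = P/(ρg) = 499×1000 / (1000 × 9.81) = 50.87 m.
Total head at PZ-4: h = z + ψ = 386.71 + 50.87 = 437.58 m.
Total head at PZ-10: h = 444.07 − 11.27 = 432.80 m.
Head difference: h(PZ-4) − h(PZ-10) = 437.58 − 432.80 = 4.78 m.
Hydraulic gradient: i = |Δh| / L = 4.78 / 1461 = 0.00327.
Flow is from higher to lower head: from PZ-4 toward PZ-10, i.e. toward the north.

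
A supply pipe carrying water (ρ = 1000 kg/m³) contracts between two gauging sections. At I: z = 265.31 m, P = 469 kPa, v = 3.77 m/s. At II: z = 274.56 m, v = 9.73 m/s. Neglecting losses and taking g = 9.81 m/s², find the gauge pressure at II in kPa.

P₂ ≈ 338 kPa

Pressure head at I: ψ₁ = P₁/(ρg) = 469×1000 / (1000 × 9.81) = 47.81 m.
Velocity heads: v₁²/2g = 3.77²/19.62 = 0.724 m; v₂²/2g = 9.73²/19.62 = 4.825 m.
Total head H = z₁ + ψ₁ + v₁²/2g = 265.31 + 47.81 + 0.724 = 313.84 m.
ψ₂ = H − z₂ − v₂²/2g = 313.84 − 274.56 − 4.825 = 34.45 m.
P₂ = ρgψ₂ = 1000 × 9.81 × 34.45 ≈ 338 kPa.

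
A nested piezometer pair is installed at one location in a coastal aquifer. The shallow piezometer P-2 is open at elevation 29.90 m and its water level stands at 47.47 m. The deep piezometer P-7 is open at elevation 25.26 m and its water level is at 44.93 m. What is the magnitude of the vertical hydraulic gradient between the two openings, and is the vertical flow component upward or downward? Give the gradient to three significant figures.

Total head at P-2: h = 47.47 m (water level in the standpipe).
Total head at P-7: h = 44.93 m.
Δh = h(P-2) − h(P-7) = 47.47 − 44.93 = 2.54 m.
Vertical separation Δz = 29.90 − 25.26 = 4.64 m.
|i_v| = |Δh| / Δz = 2.54 / 4.64 = 0.547.
Head is higher in the shallow piezometer, so vertical flow is downward (recharge condition).

|i_v| ≈ 0.547; vertical flow is downward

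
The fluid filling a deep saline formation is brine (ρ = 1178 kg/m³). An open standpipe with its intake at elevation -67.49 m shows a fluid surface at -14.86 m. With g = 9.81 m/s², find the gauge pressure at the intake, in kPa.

P ≈ 608 kPa

Pressure head ψ = h − z = -14.86 − (-67.49) = 52.63 m.
P = ρgψ = 1178 × 9.81 × 52.63 = 608202 Pa ≈ 608 kPa.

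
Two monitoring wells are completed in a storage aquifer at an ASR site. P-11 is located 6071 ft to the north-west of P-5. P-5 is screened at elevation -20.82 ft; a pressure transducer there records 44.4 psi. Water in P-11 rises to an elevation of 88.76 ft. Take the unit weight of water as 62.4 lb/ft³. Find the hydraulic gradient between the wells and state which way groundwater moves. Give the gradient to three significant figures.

i ≈ 0.00117; groundwater flows toward the south-east

Pressure head at P-5: ψ = 144·P/γ = 144 × 44.4 / 62.4 = 102.46 ft.
Total head at P-5: h = z + ψ = -20.82 + 102.46 = 81.64 ft.
Total head at P-11: h = 88.76 ft (water level in the piezometer is the total head).
Head difference: h(P-5) − h(P-11) = 81.64 − 88.76 = -7.12 ft.
Hydraulic gradient: i = |Δh| / L = 7.12 / 6071 = 0.00117.
Flow is from higher to lower head: from P-11 toward P-5, i.e. toward the south-east.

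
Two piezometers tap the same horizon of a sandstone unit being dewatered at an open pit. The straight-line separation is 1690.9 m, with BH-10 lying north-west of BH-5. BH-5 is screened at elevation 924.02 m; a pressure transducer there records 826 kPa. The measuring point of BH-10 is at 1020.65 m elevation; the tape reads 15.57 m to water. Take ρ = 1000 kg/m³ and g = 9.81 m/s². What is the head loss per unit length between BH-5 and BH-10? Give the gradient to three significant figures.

i ≈ 0.00186 m/m

Pressure head at BH-5: ψ = P/(ρg) = 826×1000 / (1000 × 9.81) = 84.20 m.
Total head at BH-5: h = z + ψ = 924.02 + 84.20 = 1008.22 m.
Total head at BH-10: h = 1020.65 − 15.57 = 1005.08 m.
Head difference: h(BH-5) − h(BH-10) = 1008.22 − 1005.08 = 3.14 m.
Hydraulic gradient: i = |Δh| / L = 3.14 / 1690.9 = 0.00186.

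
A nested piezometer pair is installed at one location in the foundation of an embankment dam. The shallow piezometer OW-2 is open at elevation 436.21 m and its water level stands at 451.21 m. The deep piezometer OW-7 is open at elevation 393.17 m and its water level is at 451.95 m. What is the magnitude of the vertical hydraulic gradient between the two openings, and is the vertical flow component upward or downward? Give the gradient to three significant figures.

Total head at OW-2: h = 451.21 m (water level in the standpipe).
Total head at OW-7: h = 451.95 m.
Δh = h(OW-2) − h(OW-7) = 451.21 − 451.95 = -0.74 m.
Vertical separation Δz = 436.21 − 393.17 = 43.04 m.
|i_v| = |Δh| / Δz = 0.74 / 43.04 = 0.0172.
Head is higher in the deep piezometer, so vertical flow is upward (discharge condition).

|i_v| ≈ 0.0172; vertical flow is upward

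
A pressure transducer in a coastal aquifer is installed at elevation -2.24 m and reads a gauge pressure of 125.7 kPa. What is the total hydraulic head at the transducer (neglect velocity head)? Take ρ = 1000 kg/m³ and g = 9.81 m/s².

ψ = P/(ρg) = 125.7×1000 / (1000 × 9.81) = 12.81 m.
h = z + ψ = -2.24 + 12.81 = 10.57 m.

h ≈ 10.57 m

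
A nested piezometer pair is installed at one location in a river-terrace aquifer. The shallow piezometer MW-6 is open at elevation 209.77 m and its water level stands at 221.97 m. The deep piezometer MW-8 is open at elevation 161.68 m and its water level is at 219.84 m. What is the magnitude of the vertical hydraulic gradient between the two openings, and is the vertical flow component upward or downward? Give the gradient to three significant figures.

|i_v| ≈ 0.0443; vertical flow is downward

Total head at MW-6: h = 221.97 m (water level in the standpipe).
Total head at MW-8: h = 219.84 m.
Δh = h(MW-6) − h(MW-8) = 221.97 − 219.84 = 2.13 m.
Vertical separation Δz = 209.77 − 161.68 = 48.09 m.
|i_v| = |Δh| / Δz = 2.13 / 48.09 = 0.0443.
Head is higher in the shallow piezometer, so vertical flow is downward (recharge condition).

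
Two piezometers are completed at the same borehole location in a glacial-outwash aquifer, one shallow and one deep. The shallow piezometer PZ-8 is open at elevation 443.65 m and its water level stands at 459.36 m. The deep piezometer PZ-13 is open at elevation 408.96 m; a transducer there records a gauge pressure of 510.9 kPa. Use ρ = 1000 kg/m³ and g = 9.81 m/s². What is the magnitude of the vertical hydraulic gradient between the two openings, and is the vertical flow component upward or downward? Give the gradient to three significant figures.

Total head at PZ-8: h = 459.36 m (water level in the standpipe).
Pressure head at PZ-13: ψ = P/(ρg) = 510.9×1000 / (1000 × 9.81) = 52.08 m.
Total head at PZ-13: h = z + ψ = 408.96 + 52.08 = 461.04 m.
Δh = h(PZ-8) − h(PZ-13) = 459.36 − 461.04 = -1.68 m.
Vertical separation Δz = 443.65 − 408.96 = 34.69 m.
|i_v| = |Δh| / Δz = 1.68 / 34.69 = 0.0484.
Head is higher in the deep piezometer, so vertical flow is upward (discharge condition).

|i_v| ≈ 0.0484; vertical flow is upward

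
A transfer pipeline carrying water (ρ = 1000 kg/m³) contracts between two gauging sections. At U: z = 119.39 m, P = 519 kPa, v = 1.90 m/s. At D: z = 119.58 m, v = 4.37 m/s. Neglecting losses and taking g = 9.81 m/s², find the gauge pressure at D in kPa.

Pressure head at U: ψ₁ = P₁/(ρg) = 519×1000 / (1000 × 9.81) = 52.91 m.
Velocity heads: v₁²/2g = 1.90²/19.62 = 0.184 m; v₂²/2g = 4.37²/19.62 = 0.973 m.
Total head H = z₁ + ψ₁ + v₁²/2g = 119.39 + 52.91 + 0.184 = 172.48 m.
ψ₂ = H − z₂ − v₂²/2g = 172.48 − 119.58 − 0.973 = 51.93 m.
P₂ = ρgψ₂ = 1000 × 9.81 × 51.93 ≈ 509 kPa.

P₂ ≈ 509 kPa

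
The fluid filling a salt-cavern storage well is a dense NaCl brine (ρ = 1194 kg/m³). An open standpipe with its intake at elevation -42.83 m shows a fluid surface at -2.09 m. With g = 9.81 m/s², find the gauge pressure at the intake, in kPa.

Pressure head ψ = h − z = -2.09 − (-42.83) = 40.74 m.
P = ρgψ = 1194 × 9.81 × 40.74 = 477193 Pa ≈ 477 kPa.

P ≈ 477 kPa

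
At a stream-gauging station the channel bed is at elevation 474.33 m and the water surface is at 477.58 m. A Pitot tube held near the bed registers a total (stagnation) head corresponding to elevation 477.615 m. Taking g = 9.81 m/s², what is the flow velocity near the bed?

Near the bed, under hydrostatic conditions, the piezometric head (z + ψ) equals the free-surface elevation, 477.58 m.
Velocity head = total − piezometric = 477.615 − 477.58 = 0.035 m.
v = √(2g·h_v) = √(2 × 9.81 × 0.035) = 0.829 m/s.

v ≈ 0.829 m/s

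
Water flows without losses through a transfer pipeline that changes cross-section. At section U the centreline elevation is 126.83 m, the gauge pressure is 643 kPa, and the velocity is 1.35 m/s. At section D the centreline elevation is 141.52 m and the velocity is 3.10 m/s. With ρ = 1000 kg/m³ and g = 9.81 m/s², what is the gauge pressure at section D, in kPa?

P₂ ≈ 495 kPa

Pressure head at U: ψ₁ = P₁/(ρg) = 643×1000 / (1000 × 9.81) = 65.55 m.
Velocity heads: v₁²/2g = 1.35²/19.62 = 0.093 m; v₂²/2g = 3.10²/19.62 = 0.490 m.
Total head H = z₁ + ψ₁ + v₁²/2g = 126.83 + 65.55 + 0.093 = 192.47 m.
ψ₂ = H − z₂ − v₂²/2g = 192.47 − 141.52 − 0.490 = 50.46 m.
P₂ = ρgψ₂ = 1000 × 9.81 × 50.46 ≈ 495 kPa.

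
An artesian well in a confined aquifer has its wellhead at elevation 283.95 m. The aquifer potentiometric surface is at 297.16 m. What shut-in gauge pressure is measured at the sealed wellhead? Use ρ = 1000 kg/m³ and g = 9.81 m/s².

Head above the cap: Δh = 297.16 − 283.95 = 13.21 m.
P = ρgΔh = 1000 × 9.81 × 13.21 = 129590 Pa ≈ 130 kPa.

P ≈ 130 kPa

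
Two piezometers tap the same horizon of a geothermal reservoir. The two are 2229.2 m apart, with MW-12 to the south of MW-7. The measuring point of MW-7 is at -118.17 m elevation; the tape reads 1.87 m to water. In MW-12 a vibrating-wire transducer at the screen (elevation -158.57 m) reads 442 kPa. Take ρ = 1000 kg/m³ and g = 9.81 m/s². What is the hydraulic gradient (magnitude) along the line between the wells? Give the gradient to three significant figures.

Total head at MW-7: h = -118.17 − 1.87 = -120.04 m.
Pressure head at MW-12: ψ = P/(ρg) = 442×1000 / (1000 × 9.81) = 45.06 m.
Total head at MW-12: h = z + ψ = -158.57 + 45.06 = -113.51 m.
Head difference: h(MW-7) − h(MW-12) = -120.04 − (-113.51) = -6.53 m.
Hydraulic gradient: i = |Δh| / L = 6.53 / 2229.2 = 0.00293.

i ≈ 0.00293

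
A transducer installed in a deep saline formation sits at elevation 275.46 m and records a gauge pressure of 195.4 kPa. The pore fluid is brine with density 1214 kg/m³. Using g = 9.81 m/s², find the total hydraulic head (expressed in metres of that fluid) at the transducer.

ψ = P/(ρg) = 195.4×1000 / (1214 × 9.81) = 16.41 m.
h = z + ψ = 275.46 + 16.41 = 291.87 m.

h ≈ 291.87 m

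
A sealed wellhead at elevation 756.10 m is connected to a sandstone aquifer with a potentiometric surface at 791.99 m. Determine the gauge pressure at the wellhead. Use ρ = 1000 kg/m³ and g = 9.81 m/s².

P ≈ 352 kPa

Head above the cap: Δh = 791.99 − 756.10 = 35.89 m.
P = ρgΔh = 1000 × 9.81 × 35.89 = 352081 Pa ≈ 352 kPa.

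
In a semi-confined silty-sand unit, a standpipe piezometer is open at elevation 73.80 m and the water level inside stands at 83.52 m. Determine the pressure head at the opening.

ψ ≈ 9.72 m

Total head h = 83.52 m (the water-surface elevation in the piezometer).
Pressure head ψ = h − z = 83.52 − 73.80 = 9.72 m.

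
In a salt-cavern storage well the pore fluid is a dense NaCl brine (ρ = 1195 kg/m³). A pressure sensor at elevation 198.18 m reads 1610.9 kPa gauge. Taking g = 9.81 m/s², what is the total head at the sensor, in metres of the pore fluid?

h ≈ 335.59 m

ψ = P/(ρg) = 1610.9×1000 / (1195 × 9.81) = 137.41 m.
h = z + ψ = 198.18 + 137.41 = 335.59 m.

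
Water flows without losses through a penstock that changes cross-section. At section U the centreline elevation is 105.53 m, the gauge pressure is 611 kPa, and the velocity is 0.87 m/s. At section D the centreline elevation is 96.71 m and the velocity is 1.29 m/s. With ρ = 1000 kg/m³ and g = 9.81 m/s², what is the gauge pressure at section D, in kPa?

Pressure head at U: ψ₁ = P₁/(ρg) = 611×1000 / (1000 × 9.81) = 62.28 m.
Velocity heads: v₁²/2g = 0.87²/19.62 = 0.039 m; v₂²/2g = 1.29²/19.62 = 0.085 m.
Total head H = z₁ + ψ₁ + v₁²/2g = 105.53 + 62.28 + 0.039 = 167.85 m.
ψ₂ = H − z₂ − v₂²/2g = 167.85 − 96.71 − 0.085 = 71.06 m.
P₂ = ρgψ₂ = 1000 × 9.81 × 71.06 ≈ 697 kPa.

P₂ ≈ 697 kPa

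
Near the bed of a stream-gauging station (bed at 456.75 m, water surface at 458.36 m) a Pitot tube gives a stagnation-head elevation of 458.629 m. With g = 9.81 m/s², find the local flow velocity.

Near the bed, under hydrostatic conditions, the piezometric head (z + ψ) equals the free-surface elevation, 458.36 m.
Velocity head = total − piezometric = 458.629 − 458.36 = 0.269 m.
v = √(2g·h_v) = √(2 × 9.81 × 0.269) = 2.30 m/s.

v ≈ 2.30 m/s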